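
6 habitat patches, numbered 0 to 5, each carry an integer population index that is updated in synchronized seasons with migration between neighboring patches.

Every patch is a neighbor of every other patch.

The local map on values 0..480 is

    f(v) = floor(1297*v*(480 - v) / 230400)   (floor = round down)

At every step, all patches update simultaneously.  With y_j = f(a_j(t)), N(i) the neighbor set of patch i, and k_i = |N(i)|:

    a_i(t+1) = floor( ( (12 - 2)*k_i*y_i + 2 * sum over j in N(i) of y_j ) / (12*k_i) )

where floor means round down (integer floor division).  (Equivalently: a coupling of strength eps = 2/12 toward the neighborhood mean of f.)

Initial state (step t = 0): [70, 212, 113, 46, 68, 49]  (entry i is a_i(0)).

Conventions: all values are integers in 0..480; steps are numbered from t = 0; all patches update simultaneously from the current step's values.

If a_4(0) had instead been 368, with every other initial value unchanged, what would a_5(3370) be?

Answer: a_5(3370) = 302
Key observation: The state at step 9, [302, 302, 302, 302, 302, 302], reappears at step 10: the system is in a cycle of period 1 from step 9 on.  Therefore the state at step 3370 equals the state at step 9 + ((3370 - 9) mod 1) = 9, which is [302, 302, 302, 302, 302, 302].

Derivation:
t=0: [70, 212, 113, 46, 368, 49]
t=1: [167, 294, 225, 128, 224, 133]
t=2: [293, 304, 316, 260, 316, 265]
t=3: [307, 301, 293, 317, 293, 317]
t=4: [298, 302, 306, 291, 306, 291]
t=5: [304, 302, 299, 307, 299, 307]
t=6: [301, 301, 303, 298, 303, 298]
t=7: [303, 303, 301, 304, 301, 304]
t=8: [301, 301, 302, 301, 302, 301]
t=9: [302, 302, 302, 302, 302, 302]
t=10: [302, 302, 302, 302, 302, 302]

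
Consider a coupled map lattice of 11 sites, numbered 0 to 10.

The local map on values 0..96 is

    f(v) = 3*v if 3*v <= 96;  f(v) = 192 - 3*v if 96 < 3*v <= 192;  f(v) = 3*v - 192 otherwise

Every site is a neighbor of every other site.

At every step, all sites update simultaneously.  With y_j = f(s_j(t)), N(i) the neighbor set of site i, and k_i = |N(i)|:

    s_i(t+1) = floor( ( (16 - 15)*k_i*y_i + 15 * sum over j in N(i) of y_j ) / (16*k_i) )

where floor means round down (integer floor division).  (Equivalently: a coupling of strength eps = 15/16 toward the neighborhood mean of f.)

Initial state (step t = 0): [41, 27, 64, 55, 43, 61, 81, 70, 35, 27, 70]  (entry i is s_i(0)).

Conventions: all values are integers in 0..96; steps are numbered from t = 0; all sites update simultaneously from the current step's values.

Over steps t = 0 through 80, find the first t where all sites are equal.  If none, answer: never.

Simulating step by step:
t=0: [41, 27, 64, 55, 43, 61, 81, 70, 35, 27, 70]  (not all equal)
t=1: [45, 44, 47, 46, 45, 46, 45, 46, 44, 44, 46]  (not all equal)
t=2: [56, 56, 56, 56, 56, 56, 56, 56, 56, 56, 56]  (all equal)

Answer: 2
Key observation: Synchronization is absorbing here: once all sites are equal they stay equal, and step 2 is the first all-equal step.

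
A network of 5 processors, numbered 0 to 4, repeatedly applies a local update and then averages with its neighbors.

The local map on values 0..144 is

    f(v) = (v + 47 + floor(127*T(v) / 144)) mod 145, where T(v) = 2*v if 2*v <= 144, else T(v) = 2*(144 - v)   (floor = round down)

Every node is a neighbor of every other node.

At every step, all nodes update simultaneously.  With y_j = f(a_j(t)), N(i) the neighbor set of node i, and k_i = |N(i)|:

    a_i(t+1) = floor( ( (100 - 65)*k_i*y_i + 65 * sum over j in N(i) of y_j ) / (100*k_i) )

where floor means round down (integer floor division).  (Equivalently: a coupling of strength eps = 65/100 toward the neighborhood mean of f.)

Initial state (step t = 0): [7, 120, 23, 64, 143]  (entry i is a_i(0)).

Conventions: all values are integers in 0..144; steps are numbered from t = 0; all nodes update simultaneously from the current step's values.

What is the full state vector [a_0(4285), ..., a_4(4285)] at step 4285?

Answer: [88, 88, 88, 88, 88]
Key observation: The state at step 11, [88, 88, 88, 88, 88], reappears at step 12: the system is in a cycle of period 1 from step 11 on.  Therefore the state at step 4285 equals the state at step 11 + ((4285 - 11) mod 1) = 11, which is [88, 88, 88, 88, 88].

Derivation:
t=0: [7, 120, 23, 64, 143]
t=1: [71, 71, 79, 73, 67]
t=2: [96, 96, 95, 96, 93]
t=3: [82, 82, 82, 82, 82]
t=4: [93, 93, 93, 93, 93]
t=5: [84, 84, 84, 84, 84]
t=6: [91, 91, 91, 91, 91]
t=7: [86, 86, 86, 86, 86]
t=8: [90, 90, 90, 90, 90]
t=9: [87, 87, 87, 87, 87]
t=10: [89, 89, 89, 89, 89]
t=11: [88, 88, 88, 88, 88]
t=12: [88, 88, 88, 88, 88]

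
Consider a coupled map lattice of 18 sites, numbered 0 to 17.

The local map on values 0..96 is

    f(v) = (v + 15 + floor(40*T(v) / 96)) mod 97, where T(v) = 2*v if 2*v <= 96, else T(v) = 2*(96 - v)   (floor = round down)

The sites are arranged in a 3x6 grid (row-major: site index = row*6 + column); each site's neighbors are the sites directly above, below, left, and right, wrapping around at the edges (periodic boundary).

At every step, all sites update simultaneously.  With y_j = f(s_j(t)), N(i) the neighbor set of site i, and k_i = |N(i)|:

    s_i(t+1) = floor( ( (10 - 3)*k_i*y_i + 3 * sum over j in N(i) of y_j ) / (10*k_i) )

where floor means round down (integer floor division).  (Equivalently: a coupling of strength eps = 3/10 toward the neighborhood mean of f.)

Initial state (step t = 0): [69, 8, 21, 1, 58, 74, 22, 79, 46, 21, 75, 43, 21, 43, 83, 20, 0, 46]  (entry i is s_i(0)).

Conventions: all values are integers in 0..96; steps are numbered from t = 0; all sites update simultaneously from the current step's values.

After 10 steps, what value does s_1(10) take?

Answer: s_1(10) = 78

Derivation:
t=0: [69, 8, 21, 1, 58, 74, 22, 79, 46, 21, 75, 43, 21, 43, 83, 20, 0, 46]
t=1: [17, 32, 41, 23, 8, 15, 50, 21, 11, 43, 19, 70, 49, 72, 22, 42, 15, 14]
t=2: [41, 66, 79, 62, 34, 38, 12, 46, 46, 82, 47, 16, 11, 21, 55, 82, 45, 35]
t=3: [75, 18, 9, 13, 61, 80, 38, 8, 3, 9, 12, 46, 43, 41, 10, 9, 12, 67]
t=4: [24, 45, 32, 34, 14, 9, 68, 38, 23, 31, 31, 11, 79, 78, 36, 32, 32, 17]
t=5: [45, 17, 67, 73, 46, 35, 20, 64, 63, 70, 66, 36, 17, 20, 72, 73, 68, 43]
t=6: [16, 37, 11, 9, 9, 68, 45, 17, 8, 9, 13, 74, 46, 43, 12, 9, 14, 81]
t=7: [37, 73, 37, 31, 30, 13, 7, 47, 31, 31, 35, 11, 12, 77, 40, 32, 36, 12]
t=8: [65, 20, 75, 71, 69, 43, 30, 11, 68, 71, 74, 38, 37, 17, 79, 74, 76, 40]
t=9: [27, 43, 13, 9, 15, 79, 64, 37, 11, 9, 15, 78, 73, 45, 13, 9, 15, 81]
t=10: [53, 78, 41, 32, 38, 17, 18, 67, 38, 32, 38, 13, 13, 16, 34, 32, 38, 13]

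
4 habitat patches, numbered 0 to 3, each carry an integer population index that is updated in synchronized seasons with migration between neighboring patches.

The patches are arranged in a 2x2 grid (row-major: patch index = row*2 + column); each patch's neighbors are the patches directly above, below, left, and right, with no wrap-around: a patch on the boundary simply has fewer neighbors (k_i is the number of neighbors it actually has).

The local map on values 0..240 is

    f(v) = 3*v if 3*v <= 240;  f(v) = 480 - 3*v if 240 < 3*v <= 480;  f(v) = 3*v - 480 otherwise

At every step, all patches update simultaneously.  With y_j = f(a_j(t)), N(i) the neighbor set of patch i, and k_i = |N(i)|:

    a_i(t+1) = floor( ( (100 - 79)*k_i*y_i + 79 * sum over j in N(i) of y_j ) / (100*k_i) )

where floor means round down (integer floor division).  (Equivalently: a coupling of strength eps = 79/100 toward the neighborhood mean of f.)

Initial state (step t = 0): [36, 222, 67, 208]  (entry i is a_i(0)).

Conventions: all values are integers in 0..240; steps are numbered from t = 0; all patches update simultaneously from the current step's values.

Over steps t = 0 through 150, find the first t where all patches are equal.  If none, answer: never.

Simulating step by step:
t=0: [36, 222, 67, 208]  (not all equal)
t=1: [175, 138, 141, 183]  (not all equal)
t=2: [58, 58, 57, 63]  (not all equal)
t=3: [172, 179, 179, 175]  (not all equal)
t=4: [52, 43, 43, 54]  (not all equal)
t=5: [134, 152, 152, 135]  (not all equal)
t=6: [35, 65, 65, 34]  (not all equal)
t=7: [176, 122, 122, 175]  (not all equal)
t=8: [100, 60, 60, 99]  (not all equal)
t=9: [180, 181, 181, 180]  (not all equal)
t=10: [62, 60, 60, 62]  (not all equal)
t=11: [181, 184, 184, 181]  (not all equal)
t=12: [70, 64, 64, 70]  (not all equal)
t=13: [195, 206, 206, 195]  (not all equal)
t=14: [131, 111, 111, 131]  (not all equal)
t=15: [134, 99, 99, 134]  (not all equal)
t=16: [160, 100, 100, 160]  (not all equal)
t=17: [142, 37, 37, 142]  (not all equal)
t=18: [99, 65, 65, 99]  (not all equal)
t=19: [192, 185, 185, 192]  (not all equal)
t=20: [79, 91, 91, 79]  (not all equal)
t=21: [213, 230, 230, 213]  (not all equal)
t=22: [199, 169, 169, 199]  (not all equal)
t=23: [45, 98, 98, 45]  (not all equal)
t=24: [175, 145, 145, 175]  (not all equal)
t=25: [45, 45, 45, 45]  (all equal)

Answer: 25
Key observation: Synchronization is absorbing here: once all patches are equal they stay equal, and step 25 is the first all-equal step.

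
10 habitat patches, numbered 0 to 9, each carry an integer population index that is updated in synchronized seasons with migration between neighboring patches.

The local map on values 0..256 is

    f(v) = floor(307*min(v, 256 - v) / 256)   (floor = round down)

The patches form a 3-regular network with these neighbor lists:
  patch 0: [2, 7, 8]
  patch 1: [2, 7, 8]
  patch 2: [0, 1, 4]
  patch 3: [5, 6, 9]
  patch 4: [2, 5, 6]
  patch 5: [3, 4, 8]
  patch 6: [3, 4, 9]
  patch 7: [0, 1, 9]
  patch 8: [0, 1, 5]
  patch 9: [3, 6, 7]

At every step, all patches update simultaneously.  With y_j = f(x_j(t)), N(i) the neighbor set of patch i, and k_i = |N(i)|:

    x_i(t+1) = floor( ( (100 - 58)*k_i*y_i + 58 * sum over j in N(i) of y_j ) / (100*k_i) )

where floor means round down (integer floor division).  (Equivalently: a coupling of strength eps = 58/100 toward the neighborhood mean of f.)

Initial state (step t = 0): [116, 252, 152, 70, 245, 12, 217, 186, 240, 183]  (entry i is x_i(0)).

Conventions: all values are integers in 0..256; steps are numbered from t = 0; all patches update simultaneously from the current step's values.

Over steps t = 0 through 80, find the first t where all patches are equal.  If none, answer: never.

Answer: 18
Key observation: Synchronization is absorbing here: once all patches are equal they stay equal, and step 18 is the first all-equal step.

Derivation:
t=0: [116, 252, 152, 70, 245, 12, 217, 186, 240, 183]  (not all equal)
t=1: [102, 45, 82, 63, 41, 28, 54, 79, 38, 77]  (not all equal)
t=2: [97, 68, 84, 68, 58, 46, 68, 91, 59, 83]  (not all equal)
t=3: [102, 87, 93, 79, 74, 65, 82, 103, 78, 93]  (not all equal)
t=4: [114, 106, 107, 94, 92, 85, 97, 116, 97, 107]  (not all equal)
t=5: [131, 127, 125, 113, 112, 107, 116, 133, 119, 124]  (not all equal)
t=6: [147, 148, 146, 136, 136, 133, 139, 148, 142, 143]  (not all equal)
t=7: [131, 130, 132, 141, 140, 143, 140, 130, 135, 136]  (not all equal)
t=8: [148, 149, 147, 138, 139, 138, 139, 149, 145, 142]  (not all equal)
t=9: [129, 129, 131, 139, 138, 139, 139, 129, 132, 136]  (not all equal)
t=10: [150, 150, 148, 140, 142, 141, 140, 150, 148, 143]  (not all equal)
t=11: [127, 127, 129, 137, 135, 135, 137, 128, 129, 135]  (not all equal)
t=12: [152, 152, 150, 143, 145, 145, 143, 151, 150, 145]  (not all equal)
t=13: [125, 125, 127, 134, 132, 132, 134, 126, 127, 132]  (not all equal)
t=14: [150, 150, 150, 146, 148, 148, 146, 149, 150, 147]  (not all equal)
t=15: [127, 127, 127, 130, 129, 129, 130, 128, 127, 130]  (not all equal)
t=16: [152, 152, 152, 151, 151, 151, 151, 152, 152, 151]  (not all equal)
t=17: [124, 124, 124, 125, 124, 124, 125, 124, 124, 124]  (not all equal)
t=18: [148, 148, 148, 148, 148, 148, 148, 148, 148, 148]  (all equal)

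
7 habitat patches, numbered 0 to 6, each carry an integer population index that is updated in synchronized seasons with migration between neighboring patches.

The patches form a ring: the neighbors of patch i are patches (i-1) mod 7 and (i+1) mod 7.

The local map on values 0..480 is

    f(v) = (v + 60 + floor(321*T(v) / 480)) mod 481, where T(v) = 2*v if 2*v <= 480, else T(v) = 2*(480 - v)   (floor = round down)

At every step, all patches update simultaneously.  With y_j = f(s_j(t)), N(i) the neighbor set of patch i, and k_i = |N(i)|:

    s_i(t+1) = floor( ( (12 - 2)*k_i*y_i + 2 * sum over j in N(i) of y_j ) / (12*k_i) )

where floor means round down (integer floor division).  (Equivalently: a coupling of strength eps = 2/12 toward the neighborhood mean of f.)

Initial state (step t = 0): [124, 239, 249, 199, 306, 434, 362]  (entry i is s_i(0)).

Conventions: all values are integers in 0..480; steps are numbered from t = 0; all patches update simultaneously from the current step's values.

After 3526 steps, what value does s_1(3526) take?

Simulating step by step:
t=0: [124, 239, 249, 199, 306, 434, 362]
t=1: [310, 154, 128, 57, 107, 79, 116]
t=2: [159, 388, 350, 216, 294, 256, 305]
t=3: [376, 119, 99, 87, 118, 131, 145]
t=4: [139, 313, 292, 271, 331, 366, 370]
t=5: [337, 138, 122, 126, 109, 97, 120]
t=6: [149, 356, 348, 349, 315, 292, 316]
t=7: [357, 125, 102, 103, 113, 120, 139]
t=8: [144, 326, 302, 301, 323, 342, 356]
t=9: [347, 134, 118, 118, 111, 105, 125]
t=10: [146, 347, 338, 333, 319, 310, 327]
t=11: [351, 128, 105, 108, 112, 115, 134]
t=12: [146, 333, 310, 312, 320, 331, 346]
t=13: [351, 133, 115, 114, 112, 108, 129]
t=14: [145, 344, 331, 325, 320, 316, 335]
t=15: [349, 128, 108, 111, 112, 113, 131]
t=16: [146, 333, 316, 318, 321, 327, 340]
t=17: [352, 132, 113, 113, 111, 109, 130]
t=18: [145, 342, 327, 323, 319, 318, 337]
t=19: [349, 129, 109, 111, 112, 112, 131]
t=20: [146, 335, 318, 318, 320, 324, 340]
t=21: [351, 132, 112, 113, 112, 110, 131]
t=22: [146, 341, 325, 323, 320, 321, 339]
t=23: [351, 130, 110, 111, 112, 111, 131]
t=24: [145, 337, 321, 319, 320, 323, 340]
t=25: [349, 131, 111, 112, 112, 110, 130]
t=26: [146, 340, 323, 320, 320, 321, 337]
t=27: [351, 131, 110, 112, 112, 111, 131]
t=28: [146, 339, 321, 320, 320, 323, 340]
t=29: [351, 131, 111, 112, 112, 110, 131]
t=30: [146, 340, 323, 320, 320, 321, 339]
t=31: [351, 131, 110, 112, 112, 111, 131]

Answer: s_1(3526) = 340
Key observation: The state at step 27, [351, 131, 110, 112, 112, 111, 131], reappears at step 31: the system is in a cycle of period 4 from step 27 on.  Therefore the state at step 3526 equals the state at step 27 + ((3526 - 27) mod 4) = 30, which is [146, 340, 323, 320, 320, 321, 339].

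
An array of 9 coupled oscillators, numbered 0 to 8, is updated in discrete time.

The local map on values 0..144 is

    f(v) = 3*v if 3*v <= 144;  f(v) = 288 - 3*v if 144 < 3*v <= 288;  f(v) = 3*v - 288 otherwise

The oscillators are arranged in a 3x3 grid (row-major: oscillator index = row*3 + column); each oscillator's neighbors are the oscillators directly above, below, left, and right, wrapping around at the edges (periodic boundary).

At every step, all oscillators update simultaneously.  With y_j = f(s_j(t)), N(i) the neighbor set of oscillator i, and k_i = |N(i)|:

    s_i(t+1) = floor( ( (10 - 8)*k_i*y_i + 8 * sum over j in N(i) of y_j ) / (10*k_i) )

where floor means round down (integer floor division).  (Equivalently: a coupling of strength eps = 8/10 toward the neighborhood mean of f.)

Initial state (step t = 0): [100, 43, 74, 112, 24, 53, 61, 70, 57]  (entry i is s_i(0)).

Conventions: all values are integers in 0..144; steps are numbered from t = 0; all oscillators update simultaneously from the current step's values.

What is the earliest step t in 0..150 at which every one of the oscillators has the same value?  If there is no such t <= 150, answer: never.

Simulating step by step:
t=0: [100, 43, 74, 112, 24, 53, 61, 70, 57]  (not all equal)
t=1: [72, 71, 90, 73, 91, 86, 72, 100, 99]  (not all equal)
t=2: [61, 38, 40, 51, 40, 28, 46, 36, 28]  (not all equal)
t=3: [122, 113, 101, 116, 112, 108, 114, 112, 106]  (not all equal)
t=4: [51, 48, 42, 55, 48, 37, 54, 46, 36]  (not all equal)
t=5: [130, 137, 124, 127, 132, 122, 126, 132, 121]  (not all equal)
t=6: [98, 105, 92, 94, 102, 87, 93, 100, 87]  (not all equal)
t=7: [12, 15, 19, 13, 18, 18, 12, 18, 17]  (not all equal)
t=8: [42, 49, 48, 43, 49, 51, 43, 48, 50]  (not all equal)
t=9: [133, 139, 136, 132, 138, 137, 133, 138, 138]  (not all equal)
t=10: [115, 122, 121, 115, 122, 120, 116, 123, 121]  (not all equal)
t=11: [65, 73, 71, 64, 73, 71, 66, 74, 72]  (not all equal)
t=12: [84, 74, 76, 84, 75, 77, 83, 73, 75]  (not all equal)
t=13: [47, 58, 56, 46, 58, 55, 48, 60, 57]  (not all equal)
t=14: [131, 119, 123, 132, 119, 122, 129, 119, 122]  (not all equal)
t=15: [92, 78, 82, 91, 78, 82, 91, 76, 81]  (not all equal)
t=16: [27, 44, 39, 27, 45, 39, 29, 45, 40]  (not all equal)
t=17: [99, 120, 113, 100, 120, 114, 100, 121, 115]  (not all equal)
t=18: [31, 55, 48, 31, 57, 49, 33, 57, 49]  (not all equal)
t=19: [110, 118, 128, 108, 118, 127, 108, 119, 128]  (not all equal)
t=20: [55, 67, 78, 54, 66, 77, 55, 66, 78]  (not all equal)
t=21: [102, 88, 75, 103, 90, 76, 103, 88, 75]  (not all equal)
t=22: [29, 29, 45, 27, 29, 45, 29, 30, 46]  (not all equal)
t=23: [95, 97, 116, 95, 96, 115, 96, 97, 117]  (not all equal)
t=24: [13, 13, 37, 12, 13, 36, 14, 13, 36]  (not all equal)
t=25: [53, 53, 81, 52, 52, 80, 52, 53, 81]  (not all equal)
t=26: [113, 112, 79, 114, 114, 80, 113, 113, 79]  (not all equal)
t=27: [51, 51, 49, 51, 51, 51, 51, 51, 50]  (not all equal)
t=28: [136, 136, 136, 135, 135, 136, 135, 135, 136]  (not all equal)
t=29: [118, 118, 120, 118, 118, 118, 118, 118, 118]  (not all equal)
t=30: [67, 67, 67, 66, 66, 67, 66, 66, 67]  (not all equal)
t=31: [88, 88, 87, 88, 88, 88, 88, 88, 88]  (not all equal)
t=32: [24, 24, 24, 24, 24, 24, 24, 24, 24]  (all equal)

Answer: 32
Key observation: Synchronization is absorbing here: once all oscillators are equal they stay equal, and step 32 is the first all-equal step.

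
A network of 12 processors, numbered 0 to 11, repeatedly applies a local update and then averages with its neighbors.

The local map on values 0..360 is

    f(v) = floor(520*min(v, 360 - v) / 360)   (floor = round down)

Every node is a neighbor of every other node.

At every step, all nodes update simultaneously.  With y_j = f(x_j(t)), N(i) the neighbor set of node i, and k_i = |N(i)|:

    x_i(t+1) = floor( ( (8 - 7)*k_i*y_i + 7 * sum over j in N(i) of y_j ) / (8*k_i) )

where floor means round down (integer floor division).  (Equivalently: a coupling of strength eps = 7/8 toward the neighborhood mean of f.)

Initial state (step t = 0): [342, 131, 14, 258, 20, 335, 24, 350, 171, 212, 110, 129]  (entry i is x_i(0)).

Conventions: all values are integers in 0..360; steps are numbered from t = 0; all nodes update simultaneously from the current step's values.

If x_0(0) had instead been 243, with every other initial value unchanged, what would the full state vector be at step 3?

Answer: [248, 248, 248, 248, 248, 248, 248, 248, 248, 248, 248, 248]
Key observation: This trace re-runs the system from the modified initial state.

Derivation:
t=0: [243, 131, 14, 258, 20, 335, 24, 350, 171, 212, 110, 129]
t=1: [122, 123, 115, 121, 115, 116, 116, 115, 125, 124, 121, 123]
t=2: [172, 172, 172, 172, 172, 172, 172, 172, 172, 172, 172, 172]
t=3: [248, 248, 248, 248, 248, 248, 248, 248, 248, 248, 248, 248]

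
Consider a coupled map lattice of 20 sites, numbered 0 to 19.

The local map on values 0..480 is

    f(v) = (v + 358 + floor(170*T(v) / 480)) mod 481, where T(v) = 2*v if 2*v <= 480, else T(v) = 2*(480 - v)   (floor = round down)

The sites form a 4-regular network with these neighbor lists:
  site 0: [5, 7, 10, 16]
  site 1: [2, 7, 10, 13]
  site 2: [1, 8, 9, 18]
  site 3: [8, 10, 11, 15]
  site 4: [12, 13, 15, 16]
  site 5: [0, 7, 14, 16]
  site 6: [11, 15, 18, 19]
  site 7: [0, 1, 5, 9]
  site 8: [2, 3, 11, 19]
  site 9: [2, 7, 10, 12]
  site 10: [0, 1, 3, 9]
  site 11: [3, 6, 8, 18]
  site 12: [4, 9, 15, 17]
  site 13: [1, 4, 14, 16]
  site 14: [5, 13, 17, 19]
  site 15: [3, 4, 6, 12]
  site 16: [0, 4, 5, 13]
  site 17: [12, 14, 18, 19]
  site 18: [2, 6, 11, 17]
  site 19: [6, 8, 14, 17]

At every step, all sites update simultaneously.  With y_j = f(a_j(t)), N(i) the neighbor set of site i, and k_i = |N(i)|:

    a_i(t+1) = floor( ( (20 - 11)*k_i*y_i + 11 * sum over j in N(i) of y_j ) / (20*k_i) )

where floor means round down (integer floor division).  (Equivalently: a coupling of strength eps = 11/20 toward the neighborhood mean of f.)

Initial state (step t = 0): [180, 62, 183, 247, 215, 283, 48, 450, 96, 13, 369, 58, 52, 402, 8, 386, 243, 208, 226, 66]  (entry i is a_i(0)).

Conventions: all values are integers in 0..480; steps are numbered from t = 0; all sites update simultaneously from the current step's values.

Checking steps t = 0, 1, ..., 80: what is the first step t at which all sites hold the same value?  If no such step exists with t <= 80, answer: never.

Simulating step by step:
t=0: [180, 62, 183, 247, 215, 283, 48, 450, 96, 13, 369, 58, 52, 402, 8, 386, 243, 208, 226, 66]  (not all equal)
t=1: [255, 372, 242, 288, 301, 298, 406, 338, 211, 350, 326, 347, 363, 337, 350, 343, 275, 317, 299, 360]  (not all equal)
t=2: [299, 315, 292, 298, 308, 304, 324, 311, 275, 313, 310, 304, 316, 312, 315, 316, 300, 313, 308, 309]  (not all equal)
t=3: [304, 306, 303, 303, 306, 305, 308, 306, 300, 307, 306, 304, 308, 307, 307, 308, 304, 307, 306, 306]  (not all equal)
t=4: [305, 305, 305, 305, 305, 305, 305, 305, 304, 305, 305, 305, 306, 305, 305, 305, 305, 306, 305, 305]  (not all equal)
t=5: [305, 305, 305, 305, 305, 305, 305, 305, 305, 305, 305, 305, 305, 305, 305, 305, 305, 305, 305, 305]  (all equal)

Answer: 5
Key observation: Synchronization is absorbing here: once all sites are equal they stay equal, and step 5 is the first all-equal step.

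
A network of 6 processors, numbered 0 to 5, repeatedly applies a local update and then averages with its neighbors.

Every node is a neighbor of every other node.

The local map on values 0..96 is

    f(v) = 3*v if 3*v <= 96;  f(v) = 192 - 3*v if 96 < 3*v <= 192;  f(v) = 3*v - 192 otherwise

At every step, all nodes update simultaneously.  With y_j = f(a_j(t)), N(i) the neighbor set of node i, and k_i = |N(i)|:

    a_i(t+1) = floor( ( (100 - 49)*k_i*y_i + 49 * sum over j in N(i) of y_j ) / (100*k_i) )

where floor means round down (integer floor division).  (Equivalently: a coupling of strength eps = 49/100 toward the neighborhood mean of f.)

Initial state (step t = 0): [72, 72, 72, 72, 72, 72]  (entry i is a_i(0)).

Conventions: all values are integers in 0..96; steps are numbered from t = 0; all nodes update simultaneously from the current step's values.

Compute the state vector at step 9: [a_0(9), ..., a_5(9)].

Answer: [24, 24, 24, 24, 24, 24]

Derivation:
t=0: [72, 72, 72, 72, 72, 72]
t=1: [24, 24, 24, 24, 24, 24]
t=2: [72, 72, 72, 72, 72, 72]
t=3: [24, 24, 24, 24, 24, 24]
t=4: [72, 72, 72, 72, 72, 72]
t=5: [24, 24, 24, 24, 24, 24]
t=6: [72, 72, 72, 72, 72, 72]
t=7: [24, 24, 24, 24, 24, 24]
t=8: [72, 72, 72, 72, 72, 72]
t=9: [24, 24, 24, 24, 24, 24]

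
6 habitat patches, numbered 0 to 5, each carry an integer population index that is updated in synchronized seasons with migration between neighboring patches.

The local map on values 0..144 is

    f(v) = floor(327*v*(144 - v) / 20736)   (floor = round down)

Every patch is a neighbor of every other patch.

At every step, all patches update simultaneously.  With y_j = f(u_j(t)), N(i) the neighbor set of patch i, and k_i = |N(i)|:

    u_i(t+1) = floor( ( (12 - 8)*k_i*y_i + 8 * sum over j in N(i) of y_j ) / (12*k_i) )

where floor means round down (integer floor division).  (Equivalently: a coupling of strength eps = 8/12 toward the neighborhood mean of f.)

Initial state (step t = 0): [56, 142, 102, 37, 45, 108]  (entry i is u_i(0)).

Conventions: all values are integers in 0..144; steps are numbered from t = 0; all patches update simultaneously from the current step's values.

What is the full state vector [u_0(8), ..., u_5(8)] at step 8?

Simulating step by step:
t=0: [56, 142, 102, 37, 45, 108]
t=1: [60, 46, 58, 57, 59, 57]
t=2: [77, 75, 77, 77, 77, 77]
t=3: [81, 81, 81, 81, 81, 81]
t=4: [80, 80, 80, 80, 80, 80]
t=5: [80, 80, 80, 80, 80, 80]
t=6: [80, 80, 80, 80, 80, 80]
t=7: [80, 80, 80, 80, 80, 80]
t=8: [80, 80, 80, 80, 80, 80]

Answer: [80, 80, 80, 80, 80, 80]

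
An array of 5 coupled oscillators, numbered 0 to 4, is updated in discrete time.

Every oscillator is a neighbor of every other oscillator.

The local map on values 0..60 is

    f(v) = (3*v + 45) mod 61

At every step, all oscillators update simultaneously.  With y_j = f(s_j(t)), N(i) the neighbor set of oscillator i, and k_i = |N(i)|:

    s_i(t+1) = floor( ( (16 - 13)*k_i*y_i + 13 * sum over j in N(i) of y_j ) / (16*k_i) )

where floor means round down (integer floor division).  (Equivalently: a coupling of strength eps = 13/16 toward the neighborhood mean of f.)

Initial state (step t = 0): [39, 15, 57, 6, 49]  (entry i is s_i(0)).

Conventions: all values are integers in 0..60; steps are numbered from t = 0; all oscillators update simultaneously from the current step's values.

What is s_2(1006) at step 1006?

Answer: s_2(1006) = 55
Key observation: The state at step 1, [22, 22, 22, 22, 22], reappears at step 11: the system is in a cycle of period 10 from step 1 on.  Therefore the state at step 1006 equals the state at step 1 + ((1006 - 1) mod 10) = 6, which is [55, 55, 55, 55, 55].

Derivation:
t=0: [39, 15, 57, 6, 49]
t=1: [22, 22, 22, 22, 22]
t=2: [50, 50, 50, 50, 50]
t=3: [12, 12, 12, 12, 12]
t=4: [20, 20, 20, 20, 20]
t=5: [44, 44, 44, 44, 44]
t=6: [55, 55, 55, 55, 55]
t=7: [27, 27, 27, 27, 27]
t=8: [4, 4, 4, 4, 4]
t=9: [57, 57, 57, 57, 57]
t=10: [33, 33, 33, 33, 33]
t=11: [22, 22, 22, 22, 22]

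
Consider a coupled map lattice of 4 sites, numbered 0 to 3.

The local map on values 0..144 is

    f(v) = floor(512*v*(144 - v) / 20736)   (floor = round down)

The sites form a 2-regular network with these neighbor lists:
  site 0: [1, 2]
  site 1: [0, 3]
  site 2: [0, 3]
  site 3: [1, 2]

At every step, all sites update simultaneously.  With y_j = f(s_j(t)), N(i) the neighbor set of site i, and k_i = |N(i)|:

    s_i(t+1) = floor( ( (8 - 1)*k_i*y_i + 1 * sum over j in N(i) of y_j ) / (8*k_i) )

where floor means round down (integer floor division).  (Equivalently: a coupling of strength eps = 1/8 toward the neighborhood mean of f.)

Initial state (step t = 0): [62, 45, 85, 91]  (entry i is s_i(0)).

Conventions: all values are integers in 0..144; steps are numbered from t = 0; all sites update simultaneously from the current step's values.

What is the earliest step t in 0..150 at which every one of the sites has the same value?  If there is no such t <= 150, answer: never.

Answer: 13
Key observation: Synchronization is absorbing here: once all sites are equal they stay equal, and step 13 is the first all-equal step.

Derivation:
t=0: [62, 45, 85, 91]  (not all equal)
t=1: [123, 111, 122, 118]  (not all equal)
t=2: [64, 87, 66, 75]  (not all equal)
t=3: [125, 122, 126, 126]  (not all equal)
t=4: [58, 64, 56, 56]  (not all equal)
t=5: [123, 125, 121, 121]  (not all equal)
t=6: [63, 58, 67, 67]  (not all equal)
t=7: [125, 123, 126, 126]  (not all equal)
t=8: [58, 62, 56, 56]  (not all equal)
t=9: [123, 124, 121, 121]  (not all equal)
t=10: [63, 61, 67, 67]  (not all equal)
t=11: [126, 125, 126, 126]  (not all equal)
t=12: [56, 57, 56, 56]  (not all equal)
t=13: [121, 121, 121, 121]  (all equal)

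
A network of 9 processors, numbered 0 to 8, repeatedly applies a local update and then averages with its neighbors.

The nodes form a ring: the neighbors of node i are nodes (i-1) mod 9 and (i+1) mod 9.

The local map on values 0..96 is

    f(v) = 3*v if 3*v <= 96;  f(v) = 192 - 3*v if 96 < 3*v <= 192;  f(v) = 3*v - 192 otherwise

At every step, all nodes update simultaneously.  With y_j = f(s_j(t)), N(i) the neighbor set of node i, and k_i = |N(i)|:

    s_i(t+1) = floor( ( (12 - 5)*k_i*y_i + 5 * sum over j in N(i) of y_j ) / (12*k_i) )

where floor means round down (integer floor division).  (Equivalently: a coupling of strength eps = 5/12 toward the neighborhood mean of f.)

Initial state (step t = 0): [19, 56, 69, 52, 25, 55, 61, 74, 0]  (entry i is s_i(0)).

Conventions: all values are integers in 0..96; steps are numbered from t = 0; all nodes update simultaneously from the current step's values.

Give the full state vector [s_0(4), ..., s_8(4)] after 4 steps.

Answer: [81, 78, 66, 64, 78, 63, 49, 56, 66]

Derivation:
t=0: [19, 56, 69, 52, 25, 55, 61, 74, 0]
t=1: [38, 29, 21, 39, 56, 33, 17, 19, 18]
t=2: [74, 80, 70, 61, 49, 69, 61, 55, 59]
t=3: [30, 38, 22, 18, 31, 20, 14, 20, 20]
t=4: [81, 78, 66, 64, 78, 63, 49, 56, 66]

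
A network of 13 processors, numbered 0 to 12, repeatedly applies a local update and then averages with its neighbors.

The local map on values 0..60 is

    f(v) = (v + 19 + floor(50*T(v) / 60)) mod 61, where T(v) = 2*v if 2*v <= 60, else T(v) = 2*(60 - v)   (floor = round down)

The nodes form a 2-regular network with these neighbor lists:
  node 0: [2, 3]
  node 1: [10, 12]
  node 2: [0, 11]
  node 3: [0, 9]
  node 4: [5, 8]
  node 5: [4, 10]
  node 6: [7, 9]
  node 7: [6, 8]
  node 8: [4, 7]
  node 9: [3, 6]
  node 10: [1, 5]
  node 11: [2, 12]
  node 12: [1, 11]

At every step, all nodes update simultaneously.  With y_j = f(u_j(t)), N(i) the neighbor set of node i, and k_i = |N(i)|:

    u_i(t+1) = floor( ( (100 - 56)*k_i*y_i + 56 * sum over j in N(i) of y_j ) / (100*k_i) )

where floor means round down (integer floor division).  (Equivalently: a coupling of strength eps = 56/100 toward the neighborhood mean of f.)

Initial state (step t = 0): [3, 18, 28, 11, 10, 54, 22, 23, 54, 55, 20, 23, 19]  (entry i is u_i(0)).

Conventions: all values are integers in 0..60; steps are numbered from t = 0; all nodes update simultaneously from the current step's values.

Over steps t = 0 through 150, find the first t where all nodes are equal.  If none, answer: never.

Simulating step by step:
t=0: [3, 18, 28, 11, 10, 54, 22, 23, 54, 55, 20, 23, 19]  (not all equal)
t=1: [34, 7, 26, 34, 32, 25, 18, 19, 27, 27, 12, 19, 10]  (not all equal)
t=2: [32, 43, 23, 33, 30, 34, 13, 13, 25, 24, 39, 23, 32]  (not all equal)
t=3: [31, 31, 23, 32, 33, 35, 44, 44, 36, 34, 32, 23, 29]  (not all equal)
t=4: [31, 36, 24, 36, 34, 35, 29, 29, 32, 33, 35, 23, 31]  (not all equal)
t=5: [31, 34, 25, 35, 35, 34, 35, 35, 35, 35, 34, 24, 31]  (not all equal)
t=6: [32, 35, 27, 34, 34, 34, 34, 34, 34, 34, 35, 26, 32]  (not all equal)
t=7: [34, 34, 30, 35, 35, 34, 35, 35, 35, 35, 34, 30, 32]  (not all equal)
t=8: [35, 35, 37, 34, 34, 34, 34, 34, 34, 34, 35, 37, 36]  (not all equal)
t=9: [34, 34, 33, 34, 35, 34, 35, 35, 35, 35, 34, 33, 33]  (not all equal)
t=10: [35, 35, 35, 34, 34, 34, 34, 34, 34, 34, 35, 36, 35]  (not all equal)
t=11: [34, 34, 34, 34, 35, 34, 35, 35, 35, 35, 34, 34, 34]  (not all equal)
t=12: [35, 35, 35, 34, 34, 34, 34, 34, 34, 34, 35, 35, 35]  (not all equal)
t=13: [34, 34, 34, 34, 35, 34, 35, 35, 35, 35, 34, 34, 34]  (not all equal)

Answer: never
Key observation: The state at step 11 reappears at step 13 — the system is in a cycle of period 2 from step 11 on.  No step 0..13 is synchronized, and the cycle repeats forever, so no step up to 150 (or ever) has all nodes equal.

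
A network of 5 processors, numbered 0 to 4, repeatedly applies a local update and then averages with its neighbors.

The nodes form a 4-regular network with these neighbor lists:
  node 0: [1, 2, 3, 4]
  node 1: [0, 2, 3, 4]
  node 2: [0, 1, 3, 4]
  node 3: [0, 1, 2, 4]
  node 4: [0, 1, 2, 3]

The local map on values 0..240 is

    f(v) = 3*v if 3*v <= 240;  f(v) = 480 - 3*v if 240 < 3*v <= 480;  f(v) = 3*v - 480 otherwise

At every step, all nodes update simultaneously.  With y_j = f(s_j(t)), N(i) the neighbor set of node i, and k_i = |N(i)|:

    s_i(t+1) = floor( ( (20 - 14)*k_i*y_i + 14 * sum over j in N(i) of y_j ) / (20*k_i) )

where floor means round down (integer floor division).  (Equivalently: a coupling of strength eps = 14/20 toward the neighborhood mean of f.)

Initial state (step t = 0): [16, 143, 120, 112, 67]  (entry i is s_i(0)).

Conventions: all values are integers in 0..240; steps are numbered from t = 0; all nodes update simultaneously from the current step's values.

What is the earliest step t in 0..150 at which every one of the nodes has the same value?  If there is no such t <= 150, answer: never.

Answer: 5
Key observation: Synchronization is absorbing here: once all nodes are equal they stay equal, and step 5 is the first all-equal step.

Derivation:
t=0: [16, 143, 120, 112, 67]  (not all equal)
t=1: [104, 105, 113, 116, 123]  (not all equal)
t=2: [146, 146, 143, 141, 139]  (not all equal)
t=3: [49, 49, 51, 51, 52]  (not all equal)
t=4: [150, 150, 151, 151, 151]  (not all equal)
t=5: [28, 28, 28, 28, 28]  (all equal)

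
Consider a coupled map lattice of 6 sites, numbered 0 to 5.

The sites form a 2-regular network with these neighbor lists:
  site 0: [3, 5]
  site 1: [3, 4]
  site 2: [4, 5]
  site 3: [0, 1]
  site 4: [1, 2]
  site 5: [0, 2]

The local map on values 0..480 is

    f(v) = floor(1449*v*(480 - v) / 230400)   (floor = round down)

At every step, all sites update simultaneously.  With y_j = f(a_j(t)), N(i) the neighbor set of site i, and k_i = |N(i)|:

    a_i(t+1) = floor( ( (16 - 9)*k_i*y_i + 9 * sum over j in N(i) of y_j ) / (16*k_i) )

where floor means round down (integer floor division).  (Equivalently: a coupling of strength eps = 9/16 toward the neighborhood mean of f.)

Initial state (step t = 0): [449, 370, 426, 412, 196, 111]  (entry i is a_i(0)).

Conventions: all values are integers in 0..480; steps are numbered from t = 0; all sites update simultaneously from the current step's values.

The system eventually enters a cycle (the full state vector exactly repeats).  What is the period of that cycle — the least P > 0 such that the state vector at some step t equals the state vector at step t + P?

Simulating step by step:
t=0: [449, 370, 426, 412, 196, 111]
t=1: [159, 259, 233, 173, 265, 177]
t=2: [328, 351, 353, 337, 359, 338]
t=3: [306, 286, 284, 300, 278, 298]
t=4: [337, 346, 348, 340, 350, 341]
t=5: [300, 291, 290, 297, 287, 296]
t=6: [340, 344, 345, 341, 346, 342]
t=7: [297, 294, 292, 297, 292, 295]
t=8: [341, 343, 344, 341, 344, 343]
t=9: [297, 295, 294, 297, 294, 295]
t=10: [341, 342, 343, 341, 343, 342]
t=11: [297, 296, 295, 297, 295, 296]
t=12: [341, 342, 342, 341, 342, 342]
t=13: [297, 296, 296, 297, 296, 296]
t=14: [341, 341, 342, 341, 342, 341]
t=15: [298, 297, 296, 298, 296, 297]
t=16: [341, 341, 341, 341, 341, 341]
t=17: [298, 298, 298, 298, 298, 298]
t=18: [341, 341, 341, 341, 341, 341]

Answer: 2
Key observation: The state at step 16, [341, 341, 341, 341, 341, 341], reappears at step 18 — and no state repeats earlier — so the cycle the system enters has period 2.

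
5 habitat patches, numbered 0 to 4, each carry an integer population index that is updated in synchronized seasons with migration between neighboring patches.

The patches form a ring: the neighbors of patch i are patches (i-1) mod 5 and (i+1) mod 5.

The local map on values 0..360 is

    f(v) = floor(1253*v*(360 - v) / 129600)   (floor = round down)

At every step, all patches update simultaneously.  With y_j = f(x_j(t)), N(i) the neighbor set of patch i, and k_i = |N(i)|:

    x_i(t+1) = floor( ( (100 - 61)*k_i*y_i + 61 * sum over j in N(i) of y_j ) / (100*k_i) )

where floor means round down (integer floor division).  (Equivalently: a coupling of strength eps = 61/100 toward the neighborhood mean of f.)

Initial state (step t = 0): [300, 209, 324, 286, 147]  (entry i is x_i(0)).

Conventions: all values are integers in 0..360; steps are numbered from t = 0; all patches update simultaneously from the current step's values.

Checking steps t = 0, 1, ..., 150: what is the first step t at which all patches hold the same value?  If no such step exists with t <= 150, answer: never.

Answer: 7
Key observation: Synchronization is absorbing here: once all patches are equal they stay equal, and step 7 is the first all-equal step.

Derivation:
t=0: [300, 209, 324, 286, 147]  (not all equal)
t=1: [252, 206, 198, 205, 233]  (not all equal)
t=2: [283, 294, 307, 301, 285]  (not all equal)
t=3: [201, 184, 170, 177, 196]  (not all equal)
t=4: [310, 311, 312, 311, 310]  (not all equal)
t=5: [148, 146, 145, 146, 148]  (not all equal)
t=6: [302, 302, 301, 302, 302]  (not all equal)
t=7: [169, 169, 169, 169, 169]  (all equal)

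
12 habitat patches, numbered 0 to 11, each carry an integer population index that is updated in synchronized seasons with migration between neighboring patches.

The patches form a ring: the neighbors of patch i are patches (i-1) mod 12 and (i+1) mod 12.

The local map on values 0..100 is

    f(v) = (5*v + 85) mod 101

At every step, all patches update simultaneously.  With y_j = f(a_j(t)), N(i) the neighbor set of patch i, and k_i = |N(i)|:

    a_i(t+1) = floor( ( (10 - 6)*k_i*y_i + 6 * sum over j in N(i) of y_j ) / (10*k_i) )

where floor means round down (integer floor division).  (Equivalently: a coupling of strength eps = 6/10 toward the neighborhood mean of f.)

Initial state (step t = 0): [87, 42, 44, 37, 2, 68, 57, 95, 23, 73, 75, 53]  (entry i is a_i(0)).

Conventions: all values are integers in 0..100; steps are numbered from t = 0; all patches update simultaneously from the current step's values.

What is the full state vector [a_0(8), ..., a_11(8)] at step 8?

Answer: [63, 65, 71, 76, 59, 42, 56, 65, 68, 61, 60, 69]

Derivation:
t=0: [87, 42, 44, 37, 2, 68, 57, 95, 23, 73, 75, 53]
t=1: [48, 42, 49, 56, 64, 57, 49, 71, 69, 64, 50, 40]
t=2: [61, 51, 57, 33, 39, 35, 41, 30, 21, 17, 38, 49]
t=3: [54, 61, 52, 62, 63, 73, 62, 66, 66, 76, 58, 58]
t=4: [68, 63, 70, 78, 80, 75, 53, 35, 26, 49, 68, 66]
t=5: [40, 54, 62, 62, 70, 60, 53, 41, 30, 21, 19, 17]
t=6: [69, 73, 80, 73, 64, 56, 69, 59, 66, 69, 79, 76]
t=7: [42, 50, 60, 43, 32, 32, 52, 41, 35, 36, 56, 55]
t=8: [63, 65, 71, 76, 59, 42, 56, 65, 68, 61, 60, 69]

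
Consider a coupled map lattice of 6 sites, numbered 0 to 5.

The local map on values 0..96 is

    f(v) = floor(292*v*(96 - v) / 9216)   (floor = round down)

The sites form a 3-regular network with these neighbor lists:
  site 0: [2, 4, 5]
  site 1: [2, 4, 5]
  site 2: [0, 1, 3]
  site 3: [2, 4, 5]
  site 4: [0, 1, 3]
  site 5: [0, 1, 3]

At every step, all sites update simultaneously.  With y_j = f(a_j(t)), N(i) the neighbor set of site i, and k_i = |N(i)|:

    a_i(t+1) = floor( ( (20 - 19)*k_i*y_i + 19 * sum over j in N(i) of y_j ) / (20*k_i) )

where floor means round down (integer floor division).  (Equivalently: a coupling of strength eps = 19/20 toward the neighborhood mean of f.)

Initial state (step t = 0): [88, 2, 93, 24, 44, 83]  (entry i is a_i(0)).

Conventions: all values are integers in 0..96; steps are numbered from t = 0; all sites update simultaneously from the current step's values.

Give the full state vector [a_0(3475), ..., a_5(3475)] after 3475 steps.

Answer: [64, 64, 64, 64, 64, 64]
Key observation: The state at step 11, [64, 64, 64, 64, 64, 64], reappears at step 12: the system is in a cycle of period 1 from step 11 on.  Therefore the state at step 3475 equals the state at step 11 + ((3475 - 11) mod 1) = 11, which is [64, 64, 64, 64, 64, 64].

Derivation:
t=0: [88, 2, 93, 24, 44, 83]
t=1: [37, 36, 26, 38, 29, 27]
t=2: [59, 59, 68, 59, 68, 68]
t=3: [60, 60, 68, 60, 68, 68]
t=4: [60, 60, 67, 60, 67, 67]
t=5: [61, 61, 67, 61, 67, 67]
t=6: [61, 61, 66, 61, 66, 66]
t=7: [62, 62, 66, 62, 66, 66]
t=8: [62, 62, 65, 62, 65, 65]
t=9: [63, 63, 65, 63, 65, 65]
t=10: [63, 63, 64, 63, 64, 64]
t=11: [64, 64, 64, 64, 64, 64]
t=12: [64, 64, 64, 64, 64, 64]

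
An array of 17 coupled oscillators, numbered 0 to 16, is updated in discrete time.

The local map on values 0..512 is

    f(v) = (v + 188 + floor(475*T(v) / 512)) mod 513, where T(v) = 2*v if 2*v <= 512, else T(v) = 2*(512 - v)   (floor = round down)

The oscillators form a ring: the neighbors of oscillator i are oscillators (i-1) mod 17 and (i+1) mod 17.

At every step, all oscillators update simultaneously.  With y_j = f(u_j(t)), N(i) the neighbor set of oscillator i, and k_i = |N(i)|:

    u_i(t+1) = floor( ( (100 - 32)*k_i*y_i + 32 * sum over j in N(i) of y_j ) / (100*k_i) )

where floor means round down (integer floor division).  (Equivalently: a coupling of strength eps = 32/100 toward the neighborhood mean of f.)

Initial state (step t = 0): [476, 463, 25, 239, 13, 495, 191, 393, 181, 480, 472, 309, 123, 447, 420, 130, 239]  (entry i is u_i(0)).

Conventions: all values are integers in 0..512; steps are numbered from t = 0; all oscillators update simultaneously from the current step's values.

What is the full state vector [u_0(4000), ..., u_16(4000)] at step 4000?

Answer: [337, 337, 338, 337, 337, 336, 335, 334, 334, 334, 334, 334, 334, 334, 334, 335, 336]
Key observation: The state at step 18, [337, 337, 338, 337, 337, 336, 335, 334, 334, 334, 334, 334, 334, 334, 334, 335, 336], reappears at step 20: the system is in a cycle of period 2 from step 18 on.  Therefore the state at step 4000 equals the state at step 18 + ((4000 - 18) mod 2) = 18, which is [337, 337, 338, 337, 337, 336, 335, 334, 334, 334, 334, 334, 334, 334, 334, 335, 336].

Derivation:
t=0: [476, 463, 25, 239, 13, 495, 191, 393, 181, 480, 472, 309, 123, 447, 420, 130, 239]
t=1: [241, 231, 269, 320, 242, 207, 227, 261, 210, 211, 242, 284, 114, 211, 226, 130, 284]
t=2: [361, 348, 377, 360, 347, 291, 326, 368, 294, 290, 354, 318, 105, 239, 269, 143, 325]
t=3: [322, 321, 308, 316, 333, 363, 345, 325, 363, 366, 335, 368, 444, 383, 338, 174, 299]
t=4: [352, 351, 358, 352, 338, 320, 329, 338, 318, 315, 329, 304, 263, 294, 302, 228, 334]
t=5: [325, 322, 319, 324, 335, 347, 343, 339, 349, 352, 348, 366, 389, 376, 360, 334, 334]
t=6: [345, 349, 350, 346, 337, 330, 331, 332, 326, 324, 323, 310, 296, 303, 318, 335, 340]
t=7: [329, 326, 325, 329, 335, 340, 341, 341, 345, 347, 349, 359, 368, 363, 351, 339, 333]
t=8: [343, 345, 345, 342, 338, 334, 333, 332, 329, 327, 324, 317, 311, 314, 324, 333, 339]
t=9: [331, 329, 329, 332, 335, 338, 339, 340, 342, 345, 347, 352, 356, 354, 347, 340, 334]
t=10: [341, 342, 342, 340, 337, 335, 334, 333, 331, 329, 327, 323, 320, 322, 328, 333, 338]
t=11: [333, 332, 332, 334, 336, 337, 339, 340, 341, 343, 345, 348, 350, 348, 344, 339, 335]
t=12: [339, 340, 339, 338, 337, 335, 334, 333, 332, 331, 329, 327, 325, 327, 330, 334, 337]
t=13: [334, 334, 334, 335, 336, 337, 339, 339, 340, 341, 343, 344, 345, 344, 342, 339, 336]
t=14: [338, 339, 338, 338, 337, 335, 334, 334, 333, 332, 331, 330, 329, 330, 332, 334, 336]
t=15: [335, 334, 334, 335, 336, 337, 338, 339, 339, 340, 341, 342, 342, 341, 340, 338, 337]
t=16: [337, 338, 338, 338, 337, 336, 335, 334, 334, 333, 333, 332, 332, 333, 334, 335, 336]
t=17: [336, 335, 335, 335, 336, 337, 338, 338, 339, 339, 340, 340, 340, 339, 339, 338, 337]
t=18: [337, 337, 338, 337, 337, 336, 335, 334, 334, 334, 334, 334, 334, 334, 334, 335, 336]
t=19: [336, 335, 335, 335, 336, 337, 338, 338, 339, 339, 339, 339, 339, 339, 338, 338, 337]
t=20: [337, 337, 338, 337, 337, 336, 335, 334, 334, 334, 334, 334, 334, 334, 334, 335, 336]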